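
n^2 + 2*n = n*(n + 2)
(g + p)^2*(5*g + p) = 5*g^3 + 11*g^2*p + 7*g*p^2 + p^3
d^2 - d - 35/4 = (d - 7/2)*(d + 5/2)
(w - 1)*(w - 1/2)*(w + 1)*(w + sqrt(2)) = w^4 - w^3/2 + sqrt(2)*w^3 - w^2 - sqrt(2)*w^2/2 - sqrt(2)*w + w/2 + sqrt(2)/2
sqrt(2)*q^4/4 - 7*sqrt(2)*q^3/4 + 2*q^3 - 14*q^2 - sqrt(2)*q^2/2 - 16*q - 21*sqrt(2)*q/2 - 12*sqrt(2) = (q/2 + 1/2)*(q - 8)*(q + 3*sqrt(2))*(sqrt(2)*q/2 + 1)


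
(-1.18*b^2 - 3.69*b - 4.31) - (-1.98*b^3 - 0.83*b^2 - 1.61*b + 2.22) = 1.98*b^3 - 0.35*b^2 - 2.08*b - 6.53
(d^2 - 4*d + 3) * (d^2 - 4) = d^4 - 4*d^3 - d^2 + 16*d - 12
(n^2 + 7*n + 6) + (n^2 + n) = 2*n^2 + 8*n + 6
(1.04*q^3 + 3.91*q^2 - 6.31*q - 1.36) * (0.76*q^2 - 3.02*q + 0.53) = 0.7904*q^5 - 0.1692*q^4 - 16.0526*q^3 + 20.0949*q^2 + 0.762900000000001*q - 0.7208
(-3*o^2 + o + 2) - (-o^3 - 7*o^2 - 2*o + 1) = o^3 + 4*o^2 + 3*o + 1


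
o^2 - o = o*(o - 1)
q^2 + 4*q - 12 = (q - 2)*(q + 6)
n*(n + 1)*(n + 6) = n^3 + 7*n^2 + 6*n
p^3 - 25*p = p*(p - 5)*(p + 5)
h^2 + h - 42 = (h - 6)*(h + 7)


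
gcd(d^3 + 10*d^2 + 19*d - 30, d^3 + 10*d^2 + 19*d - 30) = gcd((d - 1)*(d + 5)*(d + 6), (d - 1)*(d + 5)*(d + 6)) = d^3 + 10*d^2 + 19*d - 30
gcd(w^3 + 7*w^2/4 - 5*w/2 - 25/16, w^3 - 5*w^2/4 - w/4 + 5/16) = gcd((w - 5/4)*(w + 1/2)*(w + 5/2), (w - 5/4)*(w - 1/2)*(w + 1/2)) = w^2 - 3*w/4 - 5/8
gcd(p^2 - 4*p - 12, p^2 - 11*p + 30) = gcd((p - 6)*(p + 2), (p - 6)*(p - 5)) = p - 6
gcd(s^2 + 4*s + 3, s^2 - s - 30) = 1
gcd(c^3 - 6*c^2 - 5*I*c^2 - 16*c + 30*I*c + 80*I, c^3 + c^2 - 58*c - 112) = c^2 - 6*c - 16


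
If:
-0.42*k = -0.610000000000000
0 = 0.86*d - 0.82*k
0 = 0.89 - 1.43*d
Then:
No Solution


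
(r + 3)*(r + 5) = r^2 + 8*r + 15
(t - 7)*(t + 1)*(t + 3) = t^3 - 3*t^2 - 25*t - 21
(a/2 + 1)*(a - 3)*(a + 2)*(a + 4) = a^4/2 + 5*a^3/2 - 2*a^2 - 22*a - 24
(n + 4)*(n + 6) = n^2 + 10*n + 24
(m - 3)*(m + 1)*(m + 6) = m^3 + 4*m^2 - 15*m - 18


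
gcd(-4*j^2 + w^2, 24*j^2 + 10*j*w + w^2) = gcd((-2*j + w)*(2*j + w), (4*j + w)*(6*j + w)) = 1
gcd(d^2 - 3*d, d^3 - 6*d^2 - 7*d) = d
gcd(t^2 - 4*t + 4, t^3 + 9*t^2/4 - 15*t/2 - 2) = t - 2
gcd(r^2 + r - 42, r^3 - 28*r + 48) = 1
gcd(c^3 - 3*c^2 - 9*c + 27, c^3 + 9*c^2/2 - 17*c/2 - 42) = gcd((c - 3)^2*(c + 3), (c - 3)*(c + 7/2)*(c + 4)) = c - 3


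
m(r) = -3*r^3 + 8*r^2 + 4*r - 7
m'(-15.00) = -2261.00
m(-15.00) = 11858.00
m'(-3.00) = -125.00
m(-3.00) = 134.00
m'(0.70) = 10.79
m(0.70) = -1.31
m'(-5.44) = -349.38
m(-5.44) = 690.96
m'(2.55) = -13.72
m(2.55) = 5.48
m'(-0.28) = -1.19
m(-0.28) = -7.43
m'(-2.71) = -105.46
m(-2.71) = 100.62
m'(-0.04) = 3.35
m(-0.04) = -7.15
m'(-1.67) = -47.82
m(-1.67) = 22.60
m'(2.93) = -26.38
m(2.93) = -2.06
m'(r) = -9*r^2 + 16*r + 4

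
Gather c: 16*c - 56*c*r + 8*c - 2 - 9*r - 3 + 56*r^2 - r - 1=c*(24 - 56*r) + 56*r^2 - 10*r - 6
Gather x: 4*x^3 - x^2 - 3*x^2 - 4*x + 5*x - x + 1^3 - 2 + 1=4*x^3 - 4*x^2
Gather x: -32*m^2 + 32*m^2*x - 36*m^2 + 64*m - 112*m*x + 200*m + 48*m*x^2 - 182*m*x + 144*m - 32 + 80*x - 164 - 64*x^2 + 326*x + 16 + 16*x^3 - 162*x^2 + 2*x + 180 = -68*m^2 + 408*m + 16*x^3 + x^2*(48*m - 226) + x*(32*m^2 - 294*m + 408)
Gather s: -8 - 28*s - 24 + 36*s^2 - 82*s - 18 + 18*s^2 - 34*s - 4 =54*s^2 - 144*s - 54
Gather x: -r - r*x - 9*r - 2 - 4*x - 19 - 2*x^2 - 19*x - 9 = -10*r - 2*x^2 + x*(-r - 23) - 30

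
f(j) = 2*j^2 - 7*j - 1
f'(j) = 4*j - 7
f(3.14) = -3.26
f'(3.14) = 5.56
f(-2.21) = 24.24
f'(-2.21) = -15.84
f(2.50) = -6.00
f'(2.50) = 3.00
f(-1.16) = 9.81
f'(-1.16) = -11.64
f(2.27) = -6.58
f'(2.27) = 2.08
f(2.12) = -6.85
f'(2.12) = 1.48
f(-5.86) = 108.70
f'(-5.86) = -30.44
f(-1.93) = 19.96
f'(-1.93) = -14.72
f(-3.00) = 38.00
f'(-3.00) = -19.00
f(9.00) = 98.00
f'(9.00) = 29.00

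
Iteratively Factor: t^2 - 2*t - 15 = (t - 5)*(t + 3)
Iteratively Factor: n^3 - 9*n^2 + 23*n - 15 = (n - 1)*(n^2 - 8*n + 15) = (n - 3)*(n - 1)*(n - 5)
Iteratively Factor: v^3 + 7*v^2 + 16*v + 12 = (v + 2)*(v^2 + 5*v + 6) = (v + 2)*(v + 3)*(v + 2)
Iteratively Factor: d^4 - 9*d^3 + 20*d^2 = (d)*(d^3 - 9*d^2 + 20*d) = d*(d - 4)*(d^2 - 5*d) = d*(d - 5)*(d - 4)*(d)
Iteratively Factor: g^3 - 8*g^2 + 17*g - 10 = (g - 1)*(g^2 - 7*g + 10) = (g - 5)*(g - 1)*(g - 2)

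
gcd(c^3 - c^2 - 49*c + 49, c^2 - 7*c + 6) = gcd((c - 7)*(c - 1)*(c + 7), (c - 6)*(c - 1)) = c - 1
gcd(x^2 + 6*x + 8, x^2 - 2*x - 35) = 1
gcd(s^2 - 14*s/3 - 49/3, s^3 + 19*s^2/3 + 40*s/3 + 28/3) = s + 7/3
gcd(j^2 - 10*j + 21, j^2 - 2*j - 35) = j - 7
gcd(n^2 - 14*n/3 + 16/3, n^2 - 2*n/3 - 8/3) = n - 2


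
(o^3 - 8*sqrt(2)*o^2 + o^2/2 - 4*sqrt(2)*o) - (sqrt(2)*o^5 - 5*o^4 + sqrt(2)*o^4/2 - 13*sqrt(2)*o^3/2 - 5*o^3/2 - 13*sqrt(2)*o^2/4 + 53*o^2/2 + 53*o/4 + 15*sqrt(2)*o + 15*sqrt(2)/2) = -sqrt(2)*o^5 - sqrt(2)*o^4/2 + 5*o^4 + 7*o^3/2 + 13*sqrt(2)*o^3/2 - 26*o^2 - 19*sqrt(2)*o^2/4 - 19*sqrt(2)*o - 53*o/4 - 15*sqrt(2)/2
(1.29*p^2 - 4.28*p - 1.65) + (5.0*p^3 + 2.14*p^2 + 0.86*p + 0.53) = 5.0*p^3 + 3.43*p^2 - 3.42*p - 1.12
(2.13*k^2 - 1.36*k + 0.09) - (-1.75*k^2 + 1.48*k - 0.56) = 3.88*k^2 - 2.84*k + 0.65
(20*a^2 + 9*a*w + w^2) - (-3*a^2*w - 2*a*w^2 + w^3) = 3*a^2*w + 20*a^2 + 2*a*w^2 + 9*a*w - w^3 + w^2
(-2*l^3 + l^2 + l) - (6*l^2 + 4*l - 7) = -2*l^3 - 5*l^2 - 3*l + 7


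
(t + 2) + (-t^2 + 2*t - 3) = -t^2 + 3*t - 1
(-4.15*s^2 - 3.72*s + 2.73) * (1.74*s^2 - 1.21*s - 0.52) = -7.221*s^4 - 1.4513*s^3 + 11.4094*s^2 - 1.3689*s - 1.4196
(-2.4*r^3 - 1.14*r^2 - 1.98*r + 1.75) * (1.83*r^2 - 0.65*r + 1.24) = -4.392*r^5 - 0.5262*r^4 - 5.8584*r^3 + 3.0759*r^2 - 3.5927*r + 2.17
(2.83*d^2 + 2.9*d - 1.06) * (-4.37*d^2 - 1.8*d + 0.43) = -12.3671*d^4 - 17.767*d^3 + 0.6291*d^2 + 3.155*d - 0.4558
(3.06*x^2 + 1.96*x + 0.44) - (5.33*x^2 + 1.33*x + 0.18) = -2.27*x^2 + 0.63*x + 0.26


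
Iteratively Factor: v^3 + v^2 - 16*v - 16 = (v - 4)*(v^2 + 5*v + 4) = (v - 4)*(v + 1)*(v + 4)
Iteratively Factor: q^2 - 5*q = (q - 5)*(q)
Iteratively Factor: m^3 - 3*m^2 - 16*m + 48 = (m + 4)*(m^2 - 7*m + 12) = (m - 4)*(m + 4)*(m - 3)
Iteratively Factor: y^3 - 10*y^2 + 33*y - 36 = (y - 3)*(y^2 - 7*y + 12) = (y - 4)*(y - 3)*(y - 3)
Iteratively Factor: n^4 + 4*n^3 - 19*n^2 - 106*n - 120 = (n - 5)*(n^3 + 9*n^2 + 26*n + 24) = (n - 5)*(n + 4)*(n^2 + 5*n + 6) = (n - 5)*(n + 3)*(n + 4)*(n + 2)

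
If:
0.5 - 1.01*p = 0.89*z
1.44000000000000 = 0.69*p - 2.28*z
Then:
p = 0.83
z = -0.38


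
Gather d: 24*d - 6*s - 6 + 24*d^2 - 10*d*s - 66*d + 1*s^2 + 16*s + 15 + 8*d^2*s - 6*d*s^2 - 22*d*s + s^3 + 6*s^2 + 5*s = d^2*(8*s + 24) + d*(-6*s^2 - 32*s - 42) + s^3 + 7*s^2 + 15*s + 9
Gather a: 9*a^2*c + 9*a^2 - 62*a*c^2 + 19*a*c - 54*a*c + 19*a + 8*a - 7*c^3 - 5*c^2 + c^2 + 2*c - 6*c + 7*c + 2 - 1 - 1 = a^2*(9*c + 9) + a*(-62*c^2 - 35*c + 27) - 7*c^3 - 4*c^2 + 3*c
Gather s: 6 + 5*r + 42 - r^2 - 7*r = -r^2 - 2*r + 48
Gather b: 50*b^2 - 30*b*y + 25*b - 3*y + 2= 50*b^2 + b*(25 - 30*y) - 3*y + 2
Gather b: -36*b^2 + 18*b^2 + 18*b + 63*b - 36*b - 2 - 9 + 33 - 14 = -18*b^2 + 45*b + 8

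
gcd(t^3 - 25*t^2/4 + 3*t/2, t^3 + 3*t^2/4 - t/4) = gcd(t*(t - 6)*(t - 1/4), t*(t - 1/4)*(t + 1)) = t^2 - t/4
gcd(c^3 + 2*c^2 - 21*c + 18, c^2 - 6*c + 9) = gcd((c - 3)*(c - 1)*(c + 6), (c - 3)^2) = c - 3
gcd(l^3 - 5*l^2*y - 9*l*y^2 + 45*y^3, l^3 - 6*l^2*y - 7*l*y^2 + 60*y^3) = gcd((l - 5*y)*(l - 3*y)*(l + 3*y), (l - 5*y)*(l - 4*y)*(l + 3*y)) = -l^2 + 2*l*y + 15*y^2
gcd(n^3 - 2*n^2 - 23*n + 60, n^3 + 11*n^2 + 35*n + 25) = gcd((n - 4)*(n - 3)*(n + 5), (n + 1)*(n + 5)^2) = n + 5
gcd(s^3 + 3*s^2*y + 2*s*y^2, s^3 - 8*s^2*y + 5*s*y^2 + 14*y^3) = s + y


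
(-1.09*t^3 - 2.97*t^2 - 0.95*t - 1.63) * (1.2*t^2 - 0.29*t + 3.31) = -1.308*t^5 - 3.2479*t^4 - 3.8866*t^3 - 11.5112*t^2 - 2.6718*t - 5.3953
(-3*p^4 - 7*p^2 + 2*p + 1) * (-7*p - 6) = 21*p^5 + 18*p^4 + 49*p^3 + 28*p^2 - 19*p - 6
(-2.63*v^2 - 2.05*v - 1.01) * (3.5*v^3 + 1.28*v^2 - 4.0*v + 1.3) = -9.205*v^5 - 10.5414*v^4 + 4.361*v^3 + 3.4882*v^2 + 1.375*v - 1.313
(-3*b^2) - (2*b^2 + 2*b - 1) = -5*b^2 - 2*b + 1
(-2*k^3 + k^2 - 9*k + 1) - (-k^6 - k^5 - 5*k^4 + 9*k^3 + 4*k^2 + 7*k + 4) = k^6 + k^5 + 5*k^4 - 11*k^3 - 3*k^2 - 16*k - 3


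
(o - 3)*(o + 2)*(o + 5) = o^3 + 4*o^2 - 11*o - 30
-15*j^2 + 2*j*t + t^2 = (-3*j + t)*(5*j + t)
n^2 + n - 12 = (n - 3)*(n + 4)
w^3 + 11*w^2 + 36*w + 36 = (w + 2)*(w + 3)*(w + 6)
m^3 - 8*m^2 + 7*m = m*(m - 7)*(m - 1)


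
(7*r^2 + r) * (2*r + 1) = 14*r^3 + 9*r^2 + r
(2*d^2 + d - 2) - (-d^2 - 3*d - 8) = 3*d^2 + 4*d + 6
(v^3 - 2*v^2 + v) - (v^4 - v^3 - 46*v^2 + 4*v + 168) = -v^4 + 2*v^3 + 44*v^2 - 3*v - 168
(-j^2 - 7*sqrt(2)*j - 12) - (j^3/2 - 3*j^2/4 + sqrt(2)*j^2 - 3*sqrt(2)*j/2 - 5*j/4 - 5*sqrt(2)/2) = -j^3/2 - sqrt(2)*j^2 - j^2/4 - 11*sqrt(2)*j/2 + 5*j/4 - 12 + 5*sqrt(2)/2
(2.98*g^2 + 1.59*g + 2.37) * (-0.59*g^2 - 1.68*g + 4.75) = -1.7582*g^4 - 5.9445*g^3 + 10.0855*g^2 + 3.5709*g + 11.2575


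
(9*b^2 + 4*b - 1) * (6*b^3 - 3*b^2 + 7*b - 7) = 54*b^5 - 3*b^4 + 45*b^3 - 32*b^2 - 35*b + 7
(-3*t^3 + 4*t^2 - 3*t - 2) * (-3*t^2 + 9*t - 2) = 9*t^5 - 39*t^4 + 51*t^3 - 29*t^2 - 12*t + 4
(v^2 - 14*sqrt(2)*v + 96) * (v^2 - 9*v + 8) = v^4 - 14*sqrt(2)*v^3 - 9*v^3 + 104*v^2 + 126*sqrt(2)*v^2 - 864*v - 112*sqrt(2)*v + 768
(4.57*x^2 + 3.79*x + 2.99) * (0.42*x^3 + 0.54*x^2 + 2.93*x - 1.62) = 1.9194*x^5 + 4.0596*x^4 + 16.6925*x^3 + 5.3159*x^2 + 2.6209*x - 4.8438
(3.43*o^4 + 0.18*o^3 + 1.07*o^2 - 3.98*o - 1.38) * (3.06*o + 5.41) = 10.4958*o^5 + 19.1071*o^4 + 4.248*o^3 - 6.3901*o^2 - 25.7546*o - 7.4658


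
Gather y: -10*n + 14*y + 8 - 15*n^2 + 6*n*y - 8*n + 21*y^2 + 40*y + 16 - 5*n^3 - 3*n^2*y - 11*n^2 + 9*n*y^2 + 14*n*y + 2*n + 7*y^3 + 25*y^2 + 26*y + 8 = -5*n^3 - 26*n^2 - 16*n + 7*y^3 + y^2*(9*n + 46) + y*(-3*n^2 + 20*n + 80) + 32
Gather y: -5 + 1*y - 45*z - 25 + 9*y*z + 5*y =y*(9*z + 6) - 45*z - 30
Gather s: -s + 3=3 - s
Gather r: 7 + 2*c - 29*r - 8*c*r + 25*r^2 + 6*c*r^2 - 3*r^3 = 2*c - 3*r^3 + r^2*(6*c + 25) + r*(-8*c - 29) + 7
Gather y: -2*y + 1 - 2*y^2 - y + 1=-2*y^2 - 3*y + 2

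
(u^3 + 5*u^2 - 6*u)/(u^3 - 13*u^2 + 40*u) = (u^2 + 5*u - 6)/(u^2 - 13*u + 40)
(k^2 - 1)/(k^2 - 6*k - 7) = (k - 1)/(k - 7)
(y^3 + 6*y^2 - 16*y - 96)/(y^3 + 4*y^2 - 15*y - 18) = (y^2 - 16)/(y^2 - 2*y - 3)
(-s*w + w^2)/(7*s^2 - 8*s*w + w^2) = -w/(7*s - w)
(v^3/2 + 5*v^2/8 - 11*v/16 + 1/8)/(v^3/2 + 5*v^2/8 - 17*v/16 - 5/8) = (8*v^2 - 6*v + 1)/(8*v^2 - 6*v - 5)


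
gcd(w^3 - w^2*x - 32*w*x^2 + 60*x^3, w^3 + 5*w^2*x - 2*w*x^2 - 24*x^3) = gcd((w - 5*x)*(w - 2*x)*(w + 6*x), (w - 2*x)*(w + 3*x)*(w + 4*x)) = -w + 2*x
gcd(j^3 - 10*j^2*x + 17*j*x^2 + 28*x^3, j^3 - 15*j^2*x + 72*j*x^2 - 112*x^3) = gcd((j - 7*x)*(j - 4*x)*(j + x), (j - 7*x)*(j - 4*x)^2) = j^2 - 11*j*x + 28*x^2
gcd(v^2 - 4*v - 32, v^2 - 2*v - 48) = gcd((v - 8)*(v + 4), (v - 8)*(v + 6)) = v - 8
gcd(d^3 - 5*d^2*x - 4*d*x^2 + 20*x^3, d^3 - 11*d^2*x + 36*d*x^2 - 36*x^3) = -d + 2*x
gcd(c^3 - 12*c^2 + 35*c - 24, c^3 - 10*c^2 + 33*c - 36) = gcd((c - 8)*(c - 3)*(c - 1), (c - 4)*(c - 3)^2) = c - 3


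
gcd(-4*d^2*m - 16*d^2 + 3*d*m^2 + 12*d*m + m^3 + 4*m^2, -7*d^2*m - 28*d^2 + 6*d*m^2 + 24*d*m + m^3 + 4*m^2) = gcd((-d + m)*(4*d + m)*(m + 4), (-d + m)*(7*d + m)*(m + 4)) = d*m + 4*d - m^2 - 4*m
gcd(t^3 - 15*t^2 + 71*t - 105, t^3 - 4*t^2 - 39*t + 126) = t^2 - 10*t + 21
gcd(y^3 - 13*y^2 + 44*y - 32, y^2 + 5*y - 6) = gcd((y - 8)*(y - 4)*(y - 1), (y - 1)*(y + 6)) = y - 1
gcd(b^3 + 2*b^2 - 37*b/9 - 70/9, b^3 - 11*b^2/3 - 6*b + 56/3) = b^2 + b/3 - 14/3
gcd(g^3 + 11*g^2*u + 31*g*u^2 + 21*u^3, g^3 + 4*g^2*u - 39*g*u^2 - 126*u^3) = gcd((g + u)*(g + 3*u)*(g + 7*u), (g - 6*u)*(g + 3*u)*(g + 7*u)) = g^2 + 10*g*u + 21*u^2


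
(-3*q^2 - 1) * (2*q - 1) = -6*q^3 + 3*q^2 - 2*q + 1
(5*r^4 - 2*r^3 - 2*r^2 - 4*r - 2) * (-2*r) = -10*r^5 + 4*r^4 + 4*r^3 + 8*r^2 + 4*r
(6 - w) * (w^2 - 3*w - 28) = -w^3 + 9*w^2 + 10*w - 168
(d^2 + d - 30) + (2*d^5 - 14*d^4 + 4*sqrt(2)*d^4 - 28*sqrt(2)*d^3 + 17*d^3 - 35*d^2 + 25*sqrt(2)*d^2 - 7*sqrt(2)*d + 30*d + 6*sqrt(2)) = 2*d^5 - 14*d^4 + 4*sqrt(2)*d^4 - 28*sqrt(2)*d^3 + 17*d^3 - 34*d^2 + 25*sqrt(2)*d^2 - 7*sqrt(2)*d + 31*d - 30 + 6*sqrt(2)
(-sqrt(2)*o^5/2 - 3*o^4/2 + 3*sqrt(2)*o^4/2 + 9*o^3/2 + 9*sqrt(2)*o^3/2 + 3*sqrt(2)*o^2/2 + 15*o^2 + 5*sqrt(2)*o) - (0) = -sqrt(2)*o^5/2 - 3*o^4/2 + 3*sqrt(2)*o^4/2 + 9*o^3/2 + 9*sqrt(2)*o^3/2 + 3*sqrt(2)*o^2/2 + 15*o^2 + 5*sqrt(2)*o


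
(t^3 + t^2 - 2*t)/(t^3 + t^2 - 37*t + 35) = t*(t + 2)/(t^2 + 2*t - 35)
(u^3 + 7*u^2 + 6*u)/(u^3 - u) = (u + 6)/(u - 1)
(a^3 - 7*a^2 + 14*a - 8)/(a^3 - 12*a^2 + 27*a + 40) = (a^3 - 7*a^2 + 14*a - 8)/(a^3 - 12*a^2 + 27*a + 40)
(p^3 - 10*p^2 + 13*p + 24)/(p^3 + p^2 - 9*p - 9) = (p - 8)/(p + 3)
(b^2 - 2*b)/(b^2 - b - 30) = b*(2 - b)/(-b^2 + b + 30)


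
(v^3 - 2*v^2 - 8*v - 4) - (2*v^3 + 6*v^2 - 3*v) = -v^3 - 8*v^2 - 5*v - 4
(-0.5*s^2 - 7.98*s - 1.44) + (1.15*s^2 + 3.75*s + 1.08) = 0.65*s^2 - 4.23*s - 0.36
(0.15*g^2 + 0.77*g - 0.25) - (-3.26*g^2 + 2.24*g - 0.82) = 3.41*g^2 - 1.47*g + 0.57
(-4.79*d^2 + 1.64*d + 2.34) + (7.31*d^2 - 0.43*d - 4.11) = 2.52*d^2 + 1.21*d - 1.77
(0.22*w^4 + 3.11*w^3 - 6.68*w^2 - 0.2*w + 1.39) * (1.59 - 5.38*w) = -1.1836*w^5 - 16.382*w^4 + 40.8833*w^3 - 9.5452*w^2 - 7.7962*w + 2.2101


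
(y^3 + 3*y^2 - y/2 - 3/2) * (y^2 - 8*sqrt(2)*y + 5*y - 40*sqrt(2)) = y^5 - 8*sqrt(2)*y^4 + 8*y^4 - 64*sqrt(2)*y^3 + 29*y^3/2 - 116*sqrt(2)*y^2 - 4*y^2 - 15*y/2 + 32*sqrt(2)*y + 60*sqrt(2)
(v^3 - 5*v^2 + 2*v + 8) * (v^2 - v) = v^5 - 6*v^4 + 7*v^3 + 6*v^2 - 8*v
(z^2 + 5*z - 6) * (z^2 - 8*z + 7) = z^4 - 3*z^3 - 39*z^2 + 83*z - 42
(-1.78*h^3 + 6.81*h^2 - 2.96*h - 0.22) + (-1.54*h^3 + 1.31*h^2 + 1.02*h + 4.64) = -3.32*h^3 + 8.12*h^2 - 1.94*h + 4.42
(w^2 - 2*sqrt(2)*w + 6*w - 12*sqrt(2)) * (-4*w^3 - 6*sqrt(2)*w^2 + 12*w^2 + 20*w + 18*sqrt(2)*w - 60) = -4*w^5 - 12*w^4 + 2*sqrt(2)*w^4 + 6*sqrt(2)*w^3 + 116*w^3 - 76*sqrt(2)*w^2 + 132*w^2 - 792*w - 120*sqrt(2)*w + 720*sqrt(2)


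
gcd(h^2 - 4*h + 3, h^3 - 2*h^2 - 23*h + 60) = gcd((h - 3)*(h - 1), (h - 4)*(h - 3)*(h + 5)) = h - 3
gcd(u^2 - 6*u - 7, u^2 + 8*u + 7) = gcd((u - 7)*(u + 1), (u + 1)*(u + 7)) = u + 1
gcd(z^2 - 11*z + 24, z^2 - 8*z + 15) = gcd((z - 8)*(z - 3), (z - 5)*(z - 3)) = z - 3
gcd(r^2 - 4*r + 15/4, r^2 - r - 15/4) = r - 5/2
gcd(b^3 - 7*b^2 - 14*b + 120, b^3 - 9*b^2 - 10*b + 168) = b^2 - 2*b - 24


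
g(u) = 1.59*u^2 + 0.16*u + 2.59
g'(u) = 3.18*u + 0.16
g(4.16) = 30.77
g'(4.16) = 13.39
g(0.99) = 4.31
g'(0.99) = 3.31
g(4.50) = 35.51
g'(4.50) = 14.47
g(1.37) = 5.79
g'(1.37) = 4.52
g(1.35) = 5.70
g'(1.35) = 4.45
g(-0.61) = 3.08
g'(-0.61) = -1.78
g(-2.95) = 15.95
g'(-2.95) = -9.22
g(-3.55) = 22.06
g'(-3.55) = -11.13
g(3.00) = 17.38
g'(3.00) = 9.70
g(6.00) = 60.79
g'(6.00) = 19.24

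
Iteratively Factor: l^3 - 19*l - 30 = (l + 2)*(l^2 - 2*l - 15) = (l - 5)*(l + 2)*(l + 3)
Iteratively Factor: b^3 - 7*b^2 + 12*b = (b - 4)*(b^2 - 3*b) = b*(b - 4)*(b - 3)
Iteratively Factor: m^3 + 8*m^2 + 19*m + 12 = (m + 4)*(m^2 + 4*m + 3) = (m + 3)*(m + 4)*(m + 1)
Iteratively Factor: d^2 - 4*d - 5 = (d + 1)*(d - 5)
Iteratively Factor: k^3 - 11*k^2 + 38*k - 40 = (k - 2)*(k^2 - 9*k + 20) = (k - 5)*(k - 2)*(k - 4)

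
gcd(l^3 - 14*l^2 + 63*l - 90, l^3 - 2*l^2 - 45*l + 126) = l^2 - 9*l + 18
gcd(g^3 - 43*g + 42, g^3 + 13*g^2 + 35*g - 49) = g^2 + 6*g - 7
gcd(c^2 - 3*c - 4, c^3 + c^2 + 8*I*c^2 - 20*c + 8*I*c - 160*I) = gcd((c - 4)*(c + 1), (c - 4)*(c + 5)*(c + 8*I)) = c - 4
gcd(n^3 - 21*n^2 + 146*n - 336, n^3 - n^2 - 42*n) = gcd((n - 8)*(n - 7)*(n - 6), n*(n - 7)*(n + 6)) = n - 7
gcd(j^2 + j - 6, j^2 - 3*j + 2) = j - 2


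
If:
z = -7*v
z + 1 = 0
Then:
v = 1/7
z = -1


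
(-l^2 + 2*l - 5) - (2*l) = -l^2 - 5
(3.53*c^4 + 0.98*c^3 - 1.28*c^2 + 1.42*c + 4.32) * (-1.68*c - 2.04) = -5.9304*c^5 - 8.8476*c^4 + 0.1512*c^3 + 0.2256*c^2 - 10.1544*c - 8.8128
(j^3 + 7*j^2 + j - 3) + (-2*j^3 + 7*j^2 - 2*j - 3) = -j^3 + 14*j^2 - j - 6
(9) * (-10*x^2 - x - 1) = -90*x^2 - 9*x - 9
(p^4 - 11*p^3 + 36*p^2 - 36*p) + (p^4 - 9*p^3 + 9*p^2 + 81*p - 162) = 2*p^4 - 20*p^3 + 45*p^2 + 45*p - 162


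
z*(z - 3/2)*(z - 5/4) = z^3 - 11*z^2/4 + 15*z/8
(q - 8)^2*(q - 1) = q^3 - 17*q^2 + 80*q - 64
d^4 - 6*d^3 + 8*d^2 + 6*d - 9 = (d - 3)^2*(d - 1)*(d + 1)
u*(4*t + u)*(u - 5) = 4*t*u^2 - 20*t*u + u^3 - 5*u^2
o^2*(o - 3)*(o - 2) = o^4 - 5*o^3 + 6*o^2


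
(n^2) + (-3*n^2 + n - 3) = -2*n^2 + n - 3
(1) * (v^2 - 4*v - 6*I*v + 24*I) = v^2 - 4*v - 6*I*v + 24*I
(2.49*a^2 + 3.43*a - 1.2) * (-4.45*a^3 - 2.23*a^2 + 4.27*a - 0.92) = -11.0805*a^5 - 20.8162*a^4 + 8.3234*a^3 + 15.0313*a^2 - 8.2796*a + 1.104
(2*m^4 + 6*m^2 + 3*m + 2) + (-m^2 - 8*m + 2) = 2*m^4 + 5*m^2 - 5*m + 4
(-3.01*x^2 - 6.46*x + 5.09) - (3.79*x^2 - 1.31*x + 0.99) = -6.8*x^2 - 5.15*x + 4.1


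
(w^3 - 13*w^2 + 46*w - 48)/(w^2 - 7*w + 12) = (w^2 - 10*w + 16)/(w - 4)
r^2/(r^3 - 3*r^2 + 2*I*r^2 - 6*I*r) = r/(r^2 + r*(-3 + 2*I) - 6*I)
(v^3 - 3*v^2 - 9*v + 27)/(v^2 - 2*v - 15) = (v^2 - 6*v + 9)/(v - 5)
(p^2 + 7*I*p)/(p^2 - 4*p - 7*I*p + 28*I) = p*(p + 7*I)/(p^2 - 4*p - 7*I*p + 28*I)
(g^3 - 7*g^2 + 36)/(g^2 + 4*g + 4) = (g^2 - 9*g + 18)/(g + 2)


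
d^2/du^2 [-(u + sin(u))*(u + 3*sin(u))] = 4*u*sin(u) + 12*sin(u)^2 - 8*cos(u) - 8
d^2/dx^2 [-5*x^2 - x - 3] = -10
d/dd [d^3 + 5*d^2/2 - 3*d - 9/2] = 3*d^2 + 5*d - 3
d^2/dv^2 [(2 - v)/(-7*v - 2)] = -224/(7*v + 2)^3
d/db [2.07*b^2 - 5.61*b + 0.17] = 4.14*b - 5.61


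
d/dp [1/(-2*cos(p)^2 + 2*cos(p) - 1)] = 2*(sin(p) - sin(2*p))/(2*cos(p) - cos(2*p) - 2)^2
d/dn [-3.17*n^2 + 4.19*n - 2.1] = 4.19 - 6.34*n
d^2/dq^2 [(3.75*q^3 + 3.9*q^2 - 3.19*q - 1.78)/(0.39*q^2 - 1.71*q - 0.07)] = (-1.77635683940025e-15*q^4 + 26.366922*q^3 + 1.707642*q^2 + 6.71022*q - 9.705078)/(0.059319*q^6 - 0.780273*q^5 + 3.389256*q^4 - 4.720113*q^3 - 0.608328*q^2 - 0.025137*q - 0.000343)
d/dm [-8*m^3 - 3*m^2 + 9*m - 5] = -24*m^2 - 6*m + 9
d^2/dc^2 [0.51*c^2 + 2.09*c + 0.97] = 1.02000000000000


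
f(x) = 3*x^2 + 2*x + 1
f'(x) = 6*x + 2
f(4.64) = 74.87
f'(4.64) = 29.84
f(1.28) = 8.48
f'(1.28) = 9.68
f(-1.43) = 4.27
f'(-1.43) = -6.58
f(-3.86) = 37.98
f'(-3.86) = -21.16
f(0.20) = 1.52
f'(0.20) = 3.20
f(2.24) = 20.53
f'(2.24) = 15.44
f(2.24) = 20.53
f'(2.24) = 15.44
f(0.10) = 1.23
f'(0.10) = 2.60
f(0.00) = 1.00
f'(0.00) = 2.00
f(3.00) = 34.00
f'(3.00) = 20.00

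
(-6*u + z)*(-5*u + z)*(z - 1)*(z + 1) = 30*u^2*z^2 - 30*u^2 - 11*u*z^3 + 11*u*z + z^4 - z^2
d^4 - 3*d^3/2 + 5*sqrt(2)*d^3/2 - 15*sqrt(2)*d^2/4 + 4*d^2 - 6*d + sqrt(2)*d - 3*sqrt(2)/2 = (d - 3/2)*(d + sqrt(2)/2)*(d + sqrt(2))^2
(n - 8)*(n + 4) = n^2 - 4*n - 32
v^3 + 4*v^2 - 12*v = v*(v - 2)*(v + 6)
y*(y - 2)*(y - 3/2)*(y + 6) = y^4 + 5*y^3/2 - 18*y^2 + 18*y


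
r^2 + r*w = r*(r + w)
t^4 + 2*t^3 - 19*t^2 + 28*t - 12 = (t - 2)*(t - 1)^2*(t + 6)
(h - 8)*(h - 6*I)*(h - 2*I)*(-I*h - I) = -I*h^4 - 8*h^3 + 7*I*h^3 + 56*h^2 + 20*I*h^2 + 64*h - 84*I*h - 96*I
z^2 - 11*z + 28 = (z - 7)*(z - 4)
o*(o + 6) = o^2 + 6*o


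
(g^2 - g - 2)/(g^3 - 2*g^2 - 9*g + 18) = (g + 1)/(g^2 - 9)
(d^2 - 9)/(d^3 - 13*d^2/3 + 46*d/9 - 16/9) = 9*(d^2 - 9)/(9*d^3 - 39*d^2 + 46*d - 16)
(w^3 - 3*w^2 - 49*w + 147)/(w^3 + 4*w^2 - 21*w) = (w - 7)/w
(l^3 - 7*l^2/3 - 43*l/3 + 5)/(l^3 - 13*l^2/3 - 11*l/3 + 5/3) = (l + 3)/(l + 1)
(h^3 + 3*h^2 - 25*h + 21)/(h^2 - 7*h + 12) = (h^2 + 6*h - 7)/(h - 4)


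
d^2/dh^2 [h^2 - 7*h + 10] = 2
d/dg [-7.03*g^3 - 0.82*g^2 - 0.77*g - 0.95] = -21.09*g^2 - 1.64*g - 0.77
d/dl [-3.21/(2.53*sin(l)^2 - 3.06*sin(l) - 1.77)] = (16.2426*sin(l) - 9.8226)*cos(l)/(-2.53*sin(l)^2 + 3.06*sin(l) + 1.77)^2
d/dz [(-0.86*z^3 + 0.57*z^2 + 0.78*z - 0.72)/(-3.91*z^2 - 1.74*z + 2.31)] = (3.3626*z^4 + 2.9928*z^3 - 3.9018*z^2 - 2.997*z + 0.549)/(15.2881*z^4 + 13.6068*z^3 - 15.0366*z^2 - 8.0388*z + 5.3361)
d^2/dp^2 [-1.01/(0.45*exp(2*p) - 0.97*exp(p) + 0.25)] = (-1.01*(0.9*exp(p) - 0.97)*(1.8*exp(p) - 1.94)*exp(p) + (1.818*exp(p) - 0.9797)*(0.45*exp(2*p) - 0.97*exp(p) + 0.25))*exp(p)/(0.45*exp(2*p) - 0.97*exp(p) + 0.25)^3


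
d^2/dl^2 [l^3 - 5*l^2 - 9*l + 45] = 6*l - 10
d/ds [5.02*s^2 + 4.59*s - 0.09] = 10.04*s + 4.59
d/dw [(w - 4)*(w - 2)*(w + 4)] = 3*w^2 - 4*w - 16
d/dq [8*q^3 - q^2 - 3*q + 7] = 24*q^2 - 2*q - 3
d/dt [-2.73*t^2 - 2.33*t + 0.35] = -5.46*t - 2.33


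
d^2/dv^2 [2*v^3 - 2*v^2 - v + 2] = 12*v - 4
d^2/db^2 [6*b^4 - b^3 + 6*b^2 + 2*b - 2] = 72*b^2 - 6*b + 12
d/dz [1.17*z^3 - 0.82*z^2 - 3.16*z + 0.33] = 3.51*z^2 - 1.64*z - 3.16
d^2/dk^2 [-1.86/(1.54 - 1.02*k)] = 3.870288/(1.02*k - 1.54)^3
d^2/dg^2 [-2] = 0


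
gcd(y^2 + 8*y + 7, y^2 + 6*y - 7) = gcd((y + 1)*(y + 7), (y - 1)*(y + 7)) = y + 7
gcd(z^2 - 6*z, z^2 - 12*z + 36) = z - 6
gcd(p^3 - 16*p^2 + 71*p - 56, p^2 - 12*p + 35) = p - 7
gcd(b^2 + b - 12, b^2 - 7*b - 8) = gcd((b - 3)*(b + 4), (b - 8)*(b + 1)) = 1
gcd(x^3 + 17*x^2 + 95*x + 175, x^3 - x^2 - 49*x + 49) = x + 7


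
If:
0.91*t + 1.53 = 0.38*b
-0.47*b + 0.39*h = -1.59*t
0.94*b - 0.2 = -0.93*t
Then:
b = 1.33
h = 6.19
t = -1.13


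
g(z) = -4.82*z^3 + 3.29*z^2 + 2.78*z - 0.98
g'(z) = -14.46*z^2 + 6.58*z + 2.78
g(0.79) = 0.89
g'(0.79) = -1.05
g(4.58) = -382.30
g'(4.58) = -270.40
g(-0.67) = 0.08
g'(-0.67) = -8.12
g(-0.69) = 0.25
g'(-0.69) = -8.64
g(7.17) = -1588.57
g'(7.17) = -693.41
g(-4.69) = 555.59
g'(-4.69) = -346.14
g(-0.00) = -0.98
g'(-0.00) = 2.78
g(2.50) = -48.78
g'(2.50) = -71.14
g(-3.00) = 150.43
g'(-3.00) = -147.10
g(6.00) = -906.98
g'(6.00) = -478.30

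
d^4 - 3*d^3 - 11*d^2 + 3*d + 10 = (d - 5)*(d - 1)*(d + 1)*(d + 2)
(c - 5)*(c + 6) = c^2 + c - 30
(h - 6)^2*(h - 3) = h^3 - 15*h^2 + 72*h - 108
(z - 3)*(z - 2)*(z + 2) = z^3 - 3*z^2 - 4*z + 12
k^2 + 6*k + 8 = (k + 2)*(k + 4)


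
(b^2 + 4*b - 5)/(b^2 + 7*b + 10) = (b - 1)/(b + 2)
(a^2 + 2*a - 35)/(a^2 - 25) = (a + 7)/(a + 5)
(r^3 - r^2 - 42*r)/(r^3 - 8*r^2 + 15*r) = (r^2 - r - 42)/(r^2 - 8*r + 15)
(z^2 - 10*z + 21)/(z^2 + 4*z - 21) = (z - 7)/(z + 7)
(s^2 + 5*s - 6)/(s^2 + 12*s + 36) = (s - 1)/(s + 6)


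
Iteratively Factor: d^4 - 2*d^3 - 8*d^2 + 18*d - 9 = (d - 1)*(d^3 - d^2 - 9*d + 9) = (d - 3)*(d - 1)*(d^2 + 2*d - 3) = (d - 3)*(d - 1)*(d + 3)*(d - 1)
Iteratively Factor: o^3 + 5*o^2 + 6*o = (o + 2)*(o^2 + 3*o) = (o + 2)*(o + 3)*(o)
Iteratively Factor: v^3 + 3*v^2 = (v)*(v^2 + 3*v) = v^2*(v + 3)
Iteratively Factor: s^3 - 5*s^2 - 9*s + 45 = (s - 5)*(s^2 - 9) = (s - 5)*(s - 3)*(s + 3)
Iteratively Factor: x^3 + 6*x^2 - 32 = (x + 4)*(x^2 + 2*x - 8) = (x + 4)^2*(x - 2)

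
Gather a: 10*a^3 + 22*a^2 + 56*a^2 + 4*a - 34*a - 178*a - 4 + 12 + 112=10*a^3 + 78*a^2 - 208*a + 120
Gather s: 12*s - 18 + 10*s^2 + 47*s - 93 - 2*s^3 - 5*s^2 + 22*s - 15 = -2*s^3 + 5*s^2 + 81*s - 126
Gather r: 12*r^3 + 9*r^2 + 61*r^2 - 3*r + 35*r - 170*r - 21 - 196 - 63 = 12*r^3 + 70*r^2 - 138*r - 280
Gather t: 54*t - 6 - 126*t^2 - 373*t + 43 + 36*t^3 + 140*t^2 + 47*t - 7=36*t^3 + 14*t^2 - 272*t + 30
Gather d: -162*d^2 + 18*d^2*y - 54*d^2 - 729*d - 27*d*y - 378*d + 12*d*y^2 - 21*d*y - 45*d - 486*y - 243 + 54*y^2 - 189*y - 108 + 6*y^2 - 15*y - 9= d^2*(18*y - 216) + d*(12*y^2 - 48*y - 1152) + 60*y^2 - 690*y - 360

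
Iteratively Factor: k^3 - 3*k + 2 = (k - 1)*(k^2 + k - 2) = (k - 1)*(k + 2)*(k - 1)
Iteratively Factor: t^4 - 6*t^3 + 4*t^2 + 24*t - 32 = (t + 2)*(t^3 - 8*t^2 + 20*t - 16) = (t - 2)*(t + 2)*(t^2 - 6*t + 8) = (t - 2)^2*(t + 2)*(t - 4)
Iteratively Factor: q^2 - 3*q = (q - 3)*(q)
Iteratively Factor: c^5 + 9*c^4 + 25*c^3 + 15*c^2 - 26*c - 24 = (c - 1)*(c^4 + 10*c^3 + 35*c^2 + 50*c + 24) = (c - 1)*(c + 2)*(c^3 + 8*c^2 + 19*c + 12) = (c - 1)*(c + 1)*(c + 2)*(c^2 + 7*c + 12) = (c - 1)*(c + 1)*(c + 2)*(c + 4)*(c + 3)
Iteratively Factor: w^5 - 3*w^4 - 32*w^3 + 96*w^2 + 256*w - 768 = (w - 4)*(w^4 + w^3 - 28*w^2 - 16*w + 192) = (w - 4)*(w + 4)*(w^3 - 3*w^2 - 16*w + 48) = (w - 4)*(w + 4)^2*(w^2 - 7*w + 12) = (w - 4)*(w - 3)*(w + 4)^2*(w - 4)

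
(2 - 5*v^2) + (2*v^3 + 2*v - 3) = 2*v^3 - 5*v^2 + 2*v - 1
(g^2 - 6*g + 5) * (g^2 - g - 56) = g^4 - 7*g^3 - 45*g^2 + 331*g - 280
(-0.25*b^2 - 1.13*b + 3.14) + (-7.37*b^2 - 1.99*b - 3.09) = -7.62*b^2 - 3.12*b + 0.0500000000000003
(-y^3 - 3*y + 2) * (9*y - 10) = -9*y^4 + 10*y^3 - 27*y^2 + 48*y - 20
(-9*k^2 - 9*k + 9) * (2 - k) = 9*k^3 - 9*k^2 - 27*k + 18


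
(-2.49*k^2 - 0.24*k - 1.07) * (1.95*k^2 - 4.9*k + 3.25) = -4.8555*k^4 + 11.733*k^3 - 9.003*k^2 + 4.463*k - 3.4775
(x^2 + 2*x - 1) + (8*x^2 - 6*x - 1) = 9*x^2 - 4*x - 2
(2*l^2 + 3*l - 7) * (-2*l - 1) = -4*l^3 - 8*l^2 + 11*l + 7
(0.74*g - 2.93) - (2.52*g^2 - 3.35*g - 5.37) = -2.52*g^2 + 4.09*g + 2.44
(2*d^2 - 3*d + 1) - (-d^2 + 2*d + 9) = 3*d^2 - 5*d - 8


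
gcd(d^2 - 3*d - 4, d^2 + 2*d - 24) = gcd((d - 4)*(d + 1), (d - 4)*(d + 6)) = d - 4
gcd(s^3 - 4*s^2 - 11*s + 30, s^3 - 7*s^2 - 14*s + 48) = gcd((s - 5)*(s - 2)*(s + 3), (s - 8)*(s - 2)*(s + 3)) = s^2 + s - 6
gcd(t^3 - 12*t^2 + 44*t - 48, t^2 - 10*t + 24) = t^2 - 10*t + 24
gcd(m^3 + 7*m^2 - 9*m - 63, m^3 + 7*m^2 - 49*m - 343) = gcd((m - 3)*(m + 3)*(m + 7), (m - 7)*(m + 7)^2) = m + 7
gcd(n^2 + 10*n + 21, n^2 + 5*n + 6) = n + 3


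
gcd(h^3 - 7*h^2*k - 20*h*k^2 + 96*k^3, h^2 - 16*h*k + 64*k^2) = h - 8*k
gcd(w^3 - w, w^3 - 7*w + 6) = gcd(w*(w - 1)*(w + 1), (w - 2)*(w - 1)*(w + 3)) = w - 1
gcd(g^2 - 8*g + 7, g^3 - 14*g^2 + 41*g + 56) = g - 7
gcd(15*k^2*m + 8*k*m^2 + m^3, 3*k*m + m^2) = 3*k*m + m^2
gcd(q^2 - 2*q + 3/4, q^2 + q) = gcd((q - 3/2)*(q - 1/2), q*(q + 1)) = 1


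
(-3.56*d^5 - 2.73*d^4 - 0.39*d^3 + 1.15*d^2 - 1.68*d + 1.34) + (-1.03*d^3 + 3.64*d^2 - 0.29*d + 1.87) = -3.56*d^5 - 2.73*d^4 - 1.42*d^3 + 4.79*d^2 - 1.97*d + 3.21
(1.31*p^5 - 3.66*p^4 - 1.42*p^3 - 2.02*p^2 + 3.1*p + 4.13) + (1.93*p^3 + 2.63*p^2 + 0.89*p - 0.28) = 1.31*p^5 - 3.66*p^4 + 0.51*p^3 + 0.61*p^2 + 3.99*p + 3.85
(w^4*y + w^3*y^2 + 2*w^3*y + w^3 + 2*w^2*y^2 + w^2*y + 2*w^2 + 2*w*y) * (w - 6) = w^5*y + w^4*y^2 - 4*w^4*y + w^4 - 4*w^3*y^2 - 11*w^3*y - 4*w^3 - 12*w^2*y^2 - 4*w^2*y - 12*w^2 - 12*w*y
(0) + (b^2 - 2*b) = b^2 - 2*b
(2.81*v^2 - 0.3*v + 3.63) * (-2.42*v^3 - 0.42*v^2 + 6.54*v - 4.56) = -6.8002*v^5 - 0.4542*v^4 + 9.7188*v^3 - 16.3002*v^2 + 25.1082*v - 16.5528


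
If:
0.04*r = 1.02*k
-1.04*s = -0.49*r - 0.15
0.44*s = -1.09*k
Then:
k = -0.01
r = -0.25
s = 0.02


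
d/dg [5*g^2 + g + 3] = 10*g + 1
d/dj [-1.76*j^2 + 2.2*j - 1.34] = 2.2 - 3.52*j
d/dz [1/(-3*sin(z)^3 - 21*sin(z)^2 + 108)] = (3*sin(z) + 14)*sin(z)*cos(z)/(3*(sin(z)^3 + 7*sin(z)^2 - 36)^2)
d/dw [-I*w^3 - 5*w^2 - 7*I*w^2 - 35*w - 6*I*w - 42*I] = -3*I*w^2 - 2*w*(5 + 7*I) - 35 - 6*I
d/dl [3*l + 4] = 3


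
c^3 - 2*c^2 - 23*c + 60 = (c - 4)*(c - 3)*(c + 5)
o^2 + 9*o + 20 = (o + 4)*(o + 5)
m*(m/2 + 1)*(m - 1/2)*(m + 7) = m^4/2 + 17*m^3/4 + 19*m^2/4 - 7*m/2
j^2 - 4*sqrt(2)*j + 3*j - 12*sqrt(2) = (j + 3)*(j - 4*sqrt(2))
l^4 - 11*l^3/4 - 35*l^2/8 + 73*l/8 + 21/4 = (l - 3)*(l - 2)*(l + 1/2)*(l + 7/4)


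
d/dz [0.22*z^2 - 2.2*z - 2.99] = 0.44*z - 2.2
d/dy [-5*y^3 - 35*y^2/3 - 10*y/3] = -15*y^2 - 70*y/3 - 10/3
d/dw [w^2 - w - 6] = 2*w - 1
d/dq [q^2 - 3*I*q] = 2*q - 3*I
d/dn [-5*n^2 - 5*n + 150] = -10*n - 5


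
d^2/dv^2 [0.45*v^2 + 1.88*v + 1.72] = 0.900000000000000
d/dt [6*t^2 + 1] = 12*t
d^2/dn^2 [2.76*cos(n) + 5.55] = -2.76*cos(n)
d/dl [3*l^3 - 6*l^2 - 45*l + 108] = 9*l^2 - 12*l - 45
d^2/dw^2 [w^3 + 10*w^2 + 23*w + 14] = 6*w + 20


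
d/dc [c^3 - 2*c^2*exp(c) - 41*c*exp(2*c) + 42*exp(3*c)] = -2*c^2*exp(c) + 3*c^2 - 82*c*exp(2*c) - 4*c*exp(c) + 126*exp(3*c) - 41*exp(2*c)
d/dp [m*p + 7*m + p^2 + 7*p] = m + 2*p + 7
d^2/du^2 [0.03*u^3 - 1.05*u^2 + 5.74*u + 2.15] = 0.18*u - 2.1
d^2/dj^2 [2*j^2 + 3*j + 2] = 4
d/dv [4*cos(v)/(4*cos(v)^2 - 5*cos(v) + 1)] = 4*(4*cos(v)^2 - 1)*sin(v)/((cos(v) - 1)^2*(4*cos(v) - 1)^2)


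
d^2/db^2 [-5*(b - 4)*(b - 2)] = -10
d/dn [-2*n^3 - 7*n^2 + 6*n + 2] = -6*n^2 - 14*n + 6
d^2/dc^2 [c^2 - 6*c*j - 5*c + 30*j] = 2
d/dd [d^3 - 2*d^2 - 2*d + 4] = 3*d^2 - 4*d - 2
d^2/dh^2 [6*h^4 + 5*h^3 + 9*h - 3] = 6*h*(12*h + 5)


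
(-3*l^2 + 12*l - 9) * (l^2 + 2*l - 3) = -3*l^4 + 6*l^3 + 24*l^2 - 54*l + 27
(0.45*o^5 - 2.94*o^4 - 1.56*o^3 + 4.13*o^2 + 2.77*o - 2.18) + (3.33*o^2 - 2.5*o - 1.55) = 0.45*o^5 - 2.94*o^4 - 1.56*o^3 + 7.46*o^2 + 0.27*o - 3.73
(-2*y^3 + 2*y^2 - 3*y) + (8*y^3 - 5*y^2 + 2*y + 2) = 6*y^3 - 3*y^2 - y + 2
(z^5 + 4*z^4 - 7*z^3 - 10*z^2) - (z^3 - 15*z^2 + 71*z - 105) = z^5 + 4*z^4 - 8*z^3 + 5*z^2 - 71*z + 105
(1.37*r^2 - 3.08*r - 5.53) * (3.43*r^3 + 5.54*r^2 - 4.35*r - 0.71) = 4.6991*r^5 - 2.9746*r^4 - 41.9906*r^3 - 18.2109*r^2 + 26.2423*r + 3.9263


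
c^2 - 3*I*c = c*(c - 3*I)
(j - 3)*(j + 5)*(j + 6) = j^3 + 8*j^2 - 3*j - 90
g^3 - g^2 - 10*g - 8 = (g - 4)*(g + 1)*(g + 2)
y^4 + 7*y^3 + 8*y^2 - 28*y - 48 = (y - 2)*(y + 2)*(y + 3)*(y + 4)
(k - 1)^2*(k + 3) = k^3 + k^2 - 5*k + 3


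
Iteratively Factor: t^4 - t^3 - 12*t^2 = (t)*(t^3 - t^2 - 12*t) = t*(t + 3)*(t^2 - 4*t) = t*(t - 4)*(t + 3)*(t)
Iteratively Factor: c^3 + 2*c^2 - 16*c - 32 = (c + 2)*(c^2 - 16) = (c + 2)*(c + 4)*(c - 4)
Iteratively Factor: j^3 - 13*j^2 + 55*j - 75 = (j - 5)*(j^2 - 8*j + 15) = (j - 5)*(j - 3)*(j - 5)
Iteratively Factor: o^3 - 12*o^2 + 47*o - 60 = (o - 4)*(o^2 - 8*o + 15) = (o - 5)*(o - 4)*(o - 3)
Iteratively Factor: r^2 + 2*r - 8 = (r - 2)*(r + 4)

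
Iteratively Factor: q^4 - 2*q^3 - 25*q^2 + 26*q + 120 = (q - 3)*(q^3 + q^2 - 22*q - 40) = (q - 3)*(q + 4)*(q^2 - 3*q - 10) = (q - 3)*(q + 2)*(q + 4)*(q - 5)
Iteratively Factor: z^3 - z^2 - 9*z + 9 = (z - 3)*(z^2 + 2*z - 3) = (z - 3)*(z + 3)*(z - 1)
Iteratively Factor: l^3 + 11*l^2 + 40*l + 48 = (l + 4)*(l^2 + 7*l + 12) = (l + 3)*(l + 4)*(l + 4)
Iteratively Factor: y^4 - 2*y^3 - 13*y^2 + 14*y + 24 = (y - 2)*(y^3 - 13*y - 12) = (y - 2)*(y + 1)*(y^2 - y - 12) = (y - 4)*(y - 2)*(y + 1)*(y + 3)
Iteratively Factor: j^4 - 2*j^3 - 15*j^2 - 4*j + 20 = (j - 1)*(j^3 - j^2 - 16*j - 20) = (j - 1)*(j + 2)*(j^2 - 3*j - 10) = (j - 1)*(j + 2)^2*(j - 5)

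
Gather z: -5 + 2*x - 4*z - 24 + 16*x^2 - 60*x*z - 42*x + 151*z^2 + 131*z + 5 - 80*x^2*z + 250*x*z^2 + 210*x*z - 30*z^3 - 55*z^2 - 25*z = 16*x^2 - 40*x - 30*z^3 + z^2*(250*x + 96) + z*(-80*x^2 + 150*x + 102) - 24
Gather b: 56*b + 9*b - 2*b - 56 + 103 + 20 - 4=63*b + 63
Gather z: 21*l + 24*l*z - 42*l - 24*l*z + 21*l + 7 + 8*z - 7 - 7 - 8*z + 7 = 0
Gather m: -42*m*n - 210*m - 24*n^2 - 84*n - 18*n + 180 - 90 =m*(-42*n - 210) - 24*n^2 - 102*n + 90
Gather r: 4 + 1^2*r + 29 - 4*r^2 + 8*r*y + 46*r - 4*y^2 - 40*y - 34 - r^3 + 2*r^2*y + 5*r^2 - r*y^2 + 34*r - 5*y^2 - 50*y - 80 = -r^3 + r^2*(2*y + 1) + r*(-y^2 + 8*y + 81) - 9*y^2 - 90*y - 81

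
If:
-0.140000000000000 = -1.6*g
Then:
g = 0.09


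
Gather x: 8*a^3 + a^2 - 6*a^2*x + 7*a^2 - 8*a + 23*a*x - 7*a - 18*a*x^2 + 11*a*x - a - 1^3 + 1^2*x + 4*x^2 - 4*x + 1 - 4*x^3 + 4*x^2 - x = 8*a^3 + 8*a^2 - 16*a - 4*x^3 + x^2*(8 - 18*a) + x*(-6*a^2 + 34*a - 4)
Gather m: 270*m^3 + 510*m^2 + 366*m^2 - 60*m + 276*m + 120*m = 270*m^3 + 876*m^2 + 336*m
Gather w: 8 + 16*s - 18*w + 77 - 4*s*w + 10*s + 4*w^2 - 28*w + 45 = 26*s + 4*w^2 + w*(-4*s - 46) + 130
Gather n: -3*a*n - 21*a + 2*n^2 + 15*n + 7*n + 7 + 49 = -21*a + 2*n^2 + n*(22 - 3*a) + 56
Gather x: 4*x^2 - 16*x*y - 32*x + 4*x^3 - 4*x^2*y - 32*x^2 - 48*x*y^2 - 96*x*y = 4*x^3 + x^2*(-4*y - 28) + x*(-48*y^2 - 112*y - 32)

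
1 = 1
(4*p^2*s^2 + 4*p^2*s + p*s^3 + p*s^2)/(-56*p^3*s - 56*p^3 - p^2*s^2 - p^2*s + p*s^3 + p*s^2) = s*(-4*p - s)/(56*p^2 + p*s - s^2)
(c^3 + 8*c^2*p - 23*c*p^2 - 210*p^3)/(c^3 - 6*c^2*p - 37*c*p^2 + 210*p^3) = (-c - 7*p)/(-c + 7*p)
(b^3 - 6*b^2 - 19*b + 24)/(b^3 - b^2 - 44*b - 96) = (b - 1)/(b + 4)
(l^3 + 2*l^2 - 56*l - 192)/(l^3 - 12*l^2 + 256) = (l + 6)/(l - 8)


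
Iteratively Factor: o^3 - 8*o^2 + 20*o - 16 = (o - 2)*(o^2 - 6*o + 8) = (o - 4)*(o - 2)*(o - 2)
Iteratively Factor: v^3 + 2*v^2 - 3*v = (v)*(v^2 + 2*v - 3) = v*(v + 3)*(v - 1)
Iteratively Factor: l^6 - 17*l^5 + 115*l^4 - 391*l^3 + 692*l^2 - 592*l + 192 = (l - 4)*(l^5 - 13*l^4 + 63*l^3 - 139*l^2 + 136*l - 48) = (l - 4)*(l - 3)*(l^4 - 10*l^3 + 33*l^2 - 40*l + 16) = (l - 4)*(l - 3)*(l - 1)*(l^3 - 9*l^2 + 24*l - 16) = (l - 4)*(l - 3)*(l - 1)^2*(l^2 - 8*l + 16) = (l - 4)^2*(l - 3)*(l - 1)^2*(l - 4)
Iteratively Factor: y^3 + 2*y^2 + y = (y)*(y^2 + 2*y + 1) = y*(y + 1)*(y + 1)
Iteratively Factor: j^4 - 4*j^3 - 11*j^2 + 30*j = (j - 5)*(j^3 + j^2 - 6*j) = (j - 5)*(j + 3)*(j^2 - 2*j) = (j - 5)*(j - 2)*(j + 3)*(j)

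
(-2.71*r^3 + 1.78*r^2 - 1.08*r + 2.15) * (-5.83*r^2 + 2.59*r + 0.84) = 15.7993*r^5 - 17.3963*r^4 + 8.6302*r^3 - 13.8365*r^2 + 4.6613*r + 1.806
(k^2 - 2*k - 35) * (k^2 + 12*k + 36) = k^4 + 10*k^3 - 23*k^2 - 492*k - 1260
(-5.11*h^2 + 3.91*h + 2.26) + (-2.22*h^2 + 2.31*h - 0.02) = -7.33*h^2 + 6.22*h + 2.24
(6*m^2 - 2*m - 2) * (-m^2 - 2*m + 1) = -6*m^4 - 10*m^3 + 12*m^2 + 2*m - 2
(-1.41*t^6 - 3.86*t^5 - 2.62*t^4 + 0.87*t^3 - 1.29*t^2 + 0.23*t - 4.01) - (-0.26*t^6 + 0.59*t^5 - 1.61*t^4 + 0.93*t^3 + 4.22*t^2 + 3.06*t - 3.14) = -1.15*t^6 - 4.45*t^5 - 1.01*t^4 - 0.0600000000000001*t^3 - 5.51*t^2 - 2.83*t - 0.87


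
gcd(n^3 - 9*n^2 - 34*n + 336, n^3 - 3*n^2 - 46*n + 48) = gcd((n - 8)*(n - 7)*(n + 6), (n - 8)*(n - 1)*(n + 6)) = n^2 - 2*n - 48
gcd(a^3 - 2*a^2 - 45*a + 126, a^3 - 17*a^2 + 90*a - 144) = a^2 - 9*a + 18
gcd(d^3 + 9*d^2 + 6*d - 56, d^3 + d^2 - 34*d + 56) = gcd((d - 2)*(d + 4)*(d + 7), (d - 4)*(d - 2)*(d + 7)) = d^2 + 5*d - 14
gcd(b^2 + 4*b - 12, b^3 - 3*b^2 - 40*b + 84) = b^2 + 4*b - 12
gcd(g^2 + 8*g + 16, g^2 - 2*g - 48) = 1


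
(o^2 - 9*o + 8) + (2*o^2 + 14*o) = 3*o^2 + 5*o + 8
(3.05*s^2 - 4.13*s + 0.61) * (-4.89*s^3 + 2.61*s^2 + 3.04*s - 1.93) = -14.9145*s^5 + 28.1562*s^4 - 4.4902*s^3 - 16.8496*s^2 + 9.8253*s - 1.1773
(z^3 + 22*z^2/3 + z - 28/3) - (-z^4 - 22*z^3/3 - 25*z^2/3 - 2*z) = z^4 + 25*z^3/3 + 47*z^2/3 + 3*z - 28/3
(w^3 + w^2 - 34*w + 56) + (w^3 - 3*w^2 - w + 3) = 2*w^3 - 2*w^2 - 35*w + 59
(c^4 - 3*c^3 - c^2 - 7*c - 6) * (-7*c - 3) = -7*c^5 + 18*c^4 + 16*c^3 + 52*c^2 + 63*c + 18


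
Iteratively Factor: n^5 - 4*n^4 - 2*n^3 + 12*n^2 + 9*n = (n - 3)*(n^4 - n^3 - 5*n^2 - 3*n) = (n - 3)^2*(n^3 + 2*n^2 + n) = (n - 3)^2*(n + 1)*(n^2 + n) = (n - 3)^2*(n + 1)^2*(n)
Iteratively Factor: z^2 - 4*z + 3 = (z - 1)*(z - 3)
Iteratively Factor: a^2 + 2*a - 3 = (a - 1)*(a + 3)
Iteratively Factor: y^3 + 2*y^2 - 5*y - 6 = (y + 3)*(y^2 - y - 2) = (y - 2)*(y + 3)*(y + 1)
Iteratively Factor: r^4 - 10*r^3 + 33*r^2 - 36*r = (r - 3)*(r^3 - 7*r^2 + 12*r) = r*(r - 3)*(r^2 - 7*r + 12) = r*(r - 3)^2*(r - 4)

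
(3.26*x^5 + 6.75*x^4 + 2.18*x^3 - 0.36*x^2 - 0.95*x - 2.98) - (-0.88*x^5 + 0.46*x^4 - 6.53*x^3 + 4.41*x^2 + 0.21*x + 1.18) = 4.14*x^5 + 6.29*x^4 + 8.71*x^3 - 4.77*x^2 - 1.16*x - 4.16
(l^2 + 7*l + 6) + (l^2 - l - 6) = 2*l^2 + 6*l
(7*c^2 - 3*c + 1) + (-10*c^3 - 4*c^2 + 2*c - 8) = -10*c^3 + 3*c^2 - c - 7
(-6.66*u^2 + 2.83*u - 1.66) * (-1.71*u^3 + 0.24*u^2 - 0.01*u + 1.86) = 11.3886*u^5 - 6.4377*u^4 + 3.5844*u^3 - 12.8143*u^2 + 5.2804*u - 3.0876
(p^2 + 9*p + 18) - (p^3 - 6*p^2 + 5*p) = -p^3 + 7*p^2 + 4*p + 18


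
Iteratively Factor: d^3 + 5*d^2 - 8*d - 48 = (d + 4)*(d^2 + d - 12) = (d + 4)^2*(d - 3)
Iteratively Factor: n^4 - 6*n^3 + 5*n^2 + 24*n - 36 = (n - 2)*(n^3 - 4*n^2 - 3*n + 18) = (n - 2)*(n + 2)*(n^2 - 6*n + 9) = (n - 3)*(n - 2)*(n + 2)*(n - 3)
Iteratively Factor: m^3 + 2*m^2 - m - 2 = (m + 2)*(m^2 - 1) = (m - 1)*(m + 2)*(m + 1)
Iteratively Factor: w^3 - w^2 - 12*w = (w + 3)*(w^2 - 4*w) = (w - 4)*(w + 3)*(w)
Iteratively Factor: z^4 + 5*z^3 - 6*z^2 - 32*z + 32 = (z - 1)*(z^3 + 6*z^2 - 32) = (z - 2)*(z - 1)*(z^2 + 8*z + 16) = (z - 2)*(z - 1)*(z + 4)*(z + 4)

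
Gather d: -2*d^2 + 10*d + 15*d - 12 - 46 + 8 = -2*d^2 + 25*d - 50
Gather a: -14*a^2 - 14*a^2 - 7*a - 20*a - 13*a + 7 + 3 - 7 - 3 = -28*a^2 - 40*a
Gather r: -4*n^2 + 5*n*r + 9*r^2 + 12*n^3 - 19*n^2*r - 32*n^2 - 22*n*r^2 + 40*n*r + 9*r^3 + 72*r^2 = 12*n^3 - 36*n^2 + 9*r^3 + r^2*(81 - 22*n) + r*(-19*n^2 + 45*n)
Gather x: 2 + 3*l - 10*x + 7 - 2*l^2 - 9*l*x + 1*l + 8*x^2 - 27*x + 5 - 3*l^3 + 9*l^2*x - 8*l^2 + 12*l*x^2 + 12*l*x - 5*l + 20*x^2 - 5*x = -3*l^3 - 10*l^2 - l + x^2*(12*l + 28) + x*(9*l^2 + 3*l - 42) + 14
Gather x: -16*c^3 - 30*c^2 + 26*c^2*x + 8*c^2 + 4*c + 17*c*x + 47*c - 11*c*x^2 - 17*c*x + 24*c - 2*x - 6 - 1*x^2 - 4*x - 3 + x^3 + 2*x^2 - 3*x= -16*c^3 - 22*c^2 + 75*c + x^3 + x^2*(1 - 11*c) + x*(26*c^2 - 9) - 9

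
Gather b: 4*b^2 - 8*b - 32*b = 4*b^2 - 40*b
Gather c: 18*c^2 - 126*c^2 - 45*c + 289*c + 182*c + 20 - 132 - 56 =-108*c^2 + 426*c - 168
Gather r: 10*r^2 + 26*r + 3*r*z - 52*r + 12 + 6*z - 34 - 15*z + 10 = 10*r^2 + r*(3*z - 26) - 9*z - 12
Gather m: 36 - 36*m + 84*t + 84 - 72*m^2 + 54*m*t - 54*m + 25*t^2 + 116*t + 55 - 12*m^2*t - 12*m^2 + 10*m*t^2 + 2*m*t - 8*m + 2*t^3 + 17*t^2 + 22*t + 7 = m^2*(-12*t - 84) + m*(10*t^2 + 56*t - 98) + 2*t^3 + 42*t^2 + 222*t + 182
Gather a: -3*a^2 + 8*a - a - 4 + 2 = -3*a^2 + 7*a - 2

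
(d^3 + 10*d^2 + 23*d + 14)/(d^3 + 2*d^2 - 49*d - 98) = (d + 1)/(d - 7)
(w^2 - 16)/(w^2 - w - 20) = (w - 4)/(w - 5)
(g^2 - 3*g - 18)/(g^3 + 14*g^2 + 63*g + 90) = (g - 6)/(g^2 + 11*g + 30)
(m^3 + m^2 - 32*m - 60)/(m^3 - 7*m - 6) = (m^2 - m - 30)/(m^2 - 2*m - 3)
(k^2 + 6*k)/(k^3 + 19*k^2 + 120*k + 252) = k/(k^2 + 13*k + 42)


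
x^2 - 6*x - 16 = (x - 8)*(x + 2)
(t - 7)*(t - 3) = t^2 - 10*t + 21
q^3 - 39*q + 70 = (q - 5)*(q - 2)*(q + 7)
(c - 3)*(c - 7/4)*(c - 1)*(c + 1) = c^4 - 19*c^3/4 + 17*c^2/4 + 19*c/4 - 21/4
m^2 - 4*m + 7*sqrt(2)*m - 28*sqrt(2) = (m - 4)*(m + 7*sqrt(2))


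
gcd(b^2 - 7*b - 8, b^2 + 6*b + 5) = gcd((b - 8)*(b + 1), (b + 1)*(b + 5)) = b + 1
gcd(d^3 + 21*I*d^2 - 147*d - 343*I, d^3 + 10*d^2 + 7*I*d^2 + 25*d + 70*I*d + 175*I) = d + 7*I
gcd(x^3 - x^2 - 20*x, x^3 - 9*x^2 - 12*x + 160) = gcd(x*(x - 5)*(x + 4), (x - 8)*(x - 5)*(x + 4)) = x^2 - x - 20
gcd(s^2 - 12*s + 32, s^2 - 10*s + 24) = s - 4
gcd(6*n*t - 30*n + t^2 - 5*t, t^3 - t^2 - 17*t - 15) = t - 5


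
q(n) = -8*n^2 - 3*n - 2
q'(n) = -16*n - 3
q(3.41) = -105.25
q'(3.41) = -57.56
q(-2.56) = -46.75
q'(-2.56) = 37.96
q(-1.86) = -24.10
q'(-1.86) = 26.76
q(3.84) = -131.48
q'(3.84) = -64.44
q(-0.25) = -1.75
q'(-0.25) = 1.00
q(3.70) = -122.62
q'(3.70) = -62.20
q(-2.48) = -43.76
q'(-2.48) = 36.68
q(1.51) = -24.77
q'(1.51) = -27.16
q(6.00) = -308.00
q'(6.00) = -99.00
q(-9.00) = -623.00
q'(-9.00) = 141.00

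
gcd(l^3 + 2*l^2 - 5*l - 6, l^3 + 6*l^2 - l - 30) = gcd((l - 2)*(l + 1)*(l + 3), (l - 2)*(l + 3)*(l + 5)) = l^2 + l - 6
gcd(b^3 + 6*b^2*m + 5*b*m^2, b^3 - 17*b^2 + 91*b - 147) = 1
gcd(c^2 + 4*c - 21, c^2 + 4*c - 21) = c^2 + 4*c - 21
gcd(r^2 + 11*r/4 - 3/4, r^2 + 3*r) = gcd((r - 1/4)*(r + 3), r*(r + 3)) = r + 3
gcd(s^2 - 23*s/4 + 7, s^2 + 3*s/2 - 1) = 1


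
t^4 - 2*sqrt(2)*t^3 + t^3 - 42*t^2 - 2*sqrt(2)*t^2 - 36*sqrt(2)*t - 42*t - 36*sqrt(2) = (t + 1)*(t - 6*sqrt(2))*(t + sqrt(2))*(t + 3*sqrt(2))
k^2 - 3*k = k*(k - 3)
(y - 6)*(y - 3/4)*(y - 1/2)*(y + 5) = y^4 - 9*y^3/4 - 227*y^2/8 + 297*y/8 - 45/4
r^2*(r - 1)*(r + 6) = r^4 + 5*r^3 - 6*r^2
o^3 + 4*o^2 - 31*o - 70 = (o - 5)*(o + 2)*(o + 7)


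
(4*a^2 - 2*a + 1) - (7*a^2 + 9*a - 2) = -3*a^2 - 11*a + 3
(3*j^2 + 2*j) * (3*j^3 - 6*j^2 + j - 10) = 9*j^5 - 12*j^4 - 9*j^3 - 28*j^2 - 20*j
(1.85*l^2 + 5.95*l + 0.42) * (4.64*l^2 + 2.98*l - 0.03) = 8.584*l^4 + 33.121*l^3 + 19.6243*l^2 + 1.0731*l - 0.0126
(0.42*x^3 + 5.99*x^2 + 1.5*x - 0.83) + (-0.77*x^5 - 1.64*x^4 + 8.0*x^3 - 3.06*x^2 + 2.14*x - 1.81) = -0.77*x^5 - 1.64*x^4 + 8.42*x^3 + 2.93*x^2 + 3.64*x - 2.64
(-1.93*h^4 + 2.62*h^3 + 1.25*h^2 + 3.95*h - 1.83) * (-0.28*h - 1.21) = 0.5404*h^5 + 1.6017*h^4 - 3.5202*h^3 - 2.6185*h^2 - 4.2671*h + 2.2143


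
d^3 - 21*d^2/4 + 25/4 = (d - 5)*(d - 5/4)*(d + 1)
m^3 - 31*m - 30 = (m - 6)*(m + 1)*(m + 5)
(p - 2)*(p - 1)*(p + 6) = p^3 + 3*p^2 - 16*p + 12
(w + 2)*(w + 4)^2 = w^3 + 10*w^2 + 32*w + 32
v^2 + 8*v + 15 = (v + 3)*(v + 5)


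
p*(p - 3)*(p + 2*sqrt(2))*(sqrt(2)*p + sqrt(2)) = sqrt(2)*p^4 - 2*sqrt(2)*p^3 + 4*p^3 - 8*p^2 - 3*sqrt(2)*p^2 - 12*p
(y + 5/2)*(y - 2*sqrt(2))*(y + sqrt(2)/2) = y^3 - 3*sqrt(2)*y^2/2 + 5*y^2/2 - 15*sqrt(2)*y/4 - 2*y - 5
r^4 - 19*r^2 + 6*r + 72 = (r - 3)^2*(r + 2)*(r + 4)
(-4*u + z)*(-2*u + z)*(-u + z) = -8*u^3 + 14*u^2*z - 7*u*z^2 + z^3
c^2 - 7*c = c*(c - 7)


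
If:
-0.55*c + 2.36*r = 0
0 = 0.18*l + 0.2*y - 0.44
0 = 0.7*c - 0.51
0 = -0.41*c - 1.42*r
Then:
No Solution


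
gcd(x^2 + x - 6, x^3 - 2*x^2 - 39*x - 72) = x + 3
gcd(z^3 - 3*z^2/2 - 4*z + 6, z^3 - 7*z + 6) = z - 2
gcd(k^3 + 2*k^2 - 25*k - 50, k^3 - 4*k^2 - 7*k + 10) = k^2 - 3*k - 10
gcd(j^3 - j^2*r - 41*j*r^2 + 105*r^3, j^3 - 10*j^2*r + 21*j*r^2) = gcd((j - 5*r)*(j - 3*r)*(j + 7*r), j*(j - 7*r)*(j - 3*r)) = -j + 3*r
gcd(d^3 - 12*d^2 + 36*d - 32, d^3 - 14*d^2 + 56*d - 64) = d^2 - 10*d + 16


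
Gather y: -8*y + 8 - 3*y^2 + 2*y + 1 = -3*y^2 - 6*y + 9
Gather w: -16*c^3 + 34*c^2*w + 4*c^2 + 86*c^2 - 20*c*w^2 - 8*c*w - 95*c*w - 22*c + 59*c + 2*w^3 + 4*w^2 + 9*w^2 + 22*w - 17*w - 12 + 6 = -16*c^3 + 90*c^2 + 37*c + 2*w^3 + w^2*(13 - 20*c) + w*(34*c^2 - 103*c + 5) - 6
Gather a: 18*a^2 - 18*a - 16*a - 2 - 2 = 18*a^2 - 34*a - 4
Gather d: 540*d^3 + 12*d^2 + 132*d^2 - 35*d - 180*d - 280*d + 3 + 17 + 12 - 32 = 540*d^3 + 144*d^2 - 495*d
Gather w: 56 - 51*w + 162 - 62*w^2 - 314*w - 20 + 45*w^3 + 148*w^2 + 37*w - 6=45*w^3 + 86*w^2 - 328*w + 192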